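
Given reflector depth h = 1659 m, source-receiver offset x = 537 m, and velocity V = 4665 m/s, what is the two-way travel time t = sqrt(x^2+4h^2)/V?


x^2 + 4h^2 = 537^2 + 4*1659^2 = 288369 + 11009124 = 11297493
sqrt(11297493) = 3361.1743
t = 3361.1743 / 4665 = 0.7205 s

0.7205


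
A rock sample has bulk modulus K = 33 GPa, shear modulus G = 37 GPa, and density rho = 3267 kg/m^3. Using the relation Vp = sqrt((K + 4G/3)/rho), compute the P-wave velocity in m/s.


First compute the effective modulus:
K + 4G/3 = 33e9 + 4*37e9/3 = 82333333333.33 Pa
Then divide by density:
82333333333.33 / 3267 = 25201510.05 Pa/(kg/m^3)
Take the square root:
Vp = sqrt(25201510.05) = 5020.11 m/s

5020.11


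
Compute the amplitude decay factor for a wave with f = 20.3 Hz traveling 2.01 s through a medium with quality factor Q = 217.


pi*f*t/Q = pi*20.3*2.01/217 = 0.590721
A/A0 = exp(-0.590721) = 0.553928

0.553928


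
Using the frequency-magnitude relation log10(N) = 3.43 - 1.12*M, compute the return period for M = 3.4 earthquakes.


log10(N) = 3.43 - 1.12*3.4 = -0.378
N = 10^-0.378 = 0.418794
T = 1/N = 1/0.418794 = 2.3878 years

2.3878


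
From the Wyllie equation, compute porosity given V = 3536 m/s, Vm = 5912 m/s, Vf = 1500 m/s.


1/V - 1/Vm = 1/3536 - 1/5912 = 0.00011366
1/Vf - 1/Vm = 1/1500 - 1/5912 = 0.00049752
phi = 0.00011366 / 0.00049752 = 0.2284

0.2284


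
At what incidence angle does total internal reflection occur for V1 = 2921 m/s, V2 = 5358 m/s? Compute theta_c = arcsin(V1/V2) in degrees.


V1/V2 = 2921/5358 = 0.545166
theta_c = arcsin(0.545166) = 33.036 degrees

33.036


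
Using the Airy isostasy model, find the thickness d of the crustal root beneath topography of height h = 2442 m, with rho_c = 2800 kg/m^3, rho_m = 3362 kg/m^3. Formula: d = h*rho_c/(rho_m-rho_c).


rho_m - rho_c = 3362 - 2800 = 562
d = 2442 * 2800 / 562
= 6837600 / 562
= 12166.55 m

12166.55


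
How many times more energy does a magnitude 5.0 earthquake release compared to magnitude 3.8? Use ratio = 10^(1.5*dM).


M2 - M1 = 5.0 - 3.8 = 1.2
1.5 * 1.2 = 1.8
ratio = 10^1.8 = 63.1

63.1


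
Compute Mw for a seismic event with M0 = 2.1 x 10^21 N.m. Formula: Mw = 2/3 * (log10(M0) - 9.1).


log10(M0) = log10(2.1 x 10^21) = 21.3222
Mw = 2/3 * (21.3222 - 9.1)
= 2/3 * 12.2222
= 8.15

8.15


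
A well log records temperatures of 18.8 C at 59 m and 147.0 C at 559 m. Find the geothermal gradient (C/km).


dT = 147.0 - 18.8 = 128.2 C
dz = 559 - 59 = 500 m
gradient = dT/dz * 1000 = 128.2/500 * 1000 = 256.4 C/km

256.4


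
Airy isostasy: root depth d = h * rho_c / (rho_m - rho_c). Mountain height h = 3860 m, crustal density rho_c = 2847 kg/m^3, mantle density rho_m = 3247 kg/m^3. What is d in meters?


rho_m - rho_c = 3247 - 2847 = 400
d = 3860 * 2847 / 400
= 10989420 / 400
= 27473.55 m

27473.55


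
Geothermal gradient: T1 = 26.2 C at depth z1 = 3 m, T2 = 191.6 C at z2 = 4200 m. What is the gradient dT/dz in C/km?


dT = 191.6 - 26.2 = 165.4 C
dz = 4200 - 3 = 4197 m
gradient = dT/dz * 1000 = 165.4/4197 * 1000 = 39.4091 C/km

39.4091


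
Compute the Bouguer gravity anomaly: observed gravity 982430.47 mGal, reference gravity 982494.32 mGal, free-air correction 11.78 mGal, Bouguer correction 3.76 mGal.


BA = g_obs - g_ref + FAC - BC
= 982430.47 - 982494.32 + 11.78 - 3.76
= -55.83 mGal

-55.83


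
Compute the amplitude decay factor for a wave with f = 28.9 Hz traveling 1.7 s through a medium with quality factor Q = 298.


pi*f*t/Q = pi*28.9*1.7/298 = 0.517941
A/A0 = exp(-0.517941) = 0.595746

0.595746


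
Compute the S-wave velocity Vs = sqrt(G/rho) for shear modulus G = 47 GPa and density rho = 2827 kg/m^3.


Convert G to Pa: G = 47e9 Pa
Compute G/rho = 47e9 / 2827 = 16625397.9484
Vs = sqrt(16625397.9484) = 4077.43 m/s

4077.43


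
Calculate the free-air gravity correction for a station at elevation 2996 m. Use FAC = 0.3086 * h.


FAC = 0.3086 * h
= 0.3086 * 2996
= 924.5656 mGal

924.5656


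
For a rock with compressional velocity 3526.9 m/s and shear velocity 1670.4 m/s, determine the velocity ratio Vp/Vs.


Vp/Vs = 3526.9 / 1670.4
= 2.1114

2.1114


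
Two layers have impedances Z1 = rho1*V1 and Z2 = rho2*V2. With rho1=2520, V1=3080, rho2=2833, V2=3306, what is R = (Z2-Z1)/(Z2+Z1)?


Z1 = 2520 * 3080 = 7761600
Z2 = 2833 * 3306 = 9365898
R = (9365898 - 7761600) / (9365898 + 7761600) = 1604298 / 17127498 = 0.0937

0.0937


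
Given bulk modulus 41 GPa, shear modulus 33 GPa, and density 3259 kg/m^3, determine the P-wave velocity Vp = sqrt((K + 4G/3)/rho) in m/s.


First compute the effective modulus:
K + 4G/3 = 41e9 + 4*33e9/3 = 85000000000.0 Pa
Then divide by density:
85000000000.0 / 3259 = 26081620.1289 Pa/(kg/m^3)
Take the square root:
Vp = sqrt(26081620.1289) = 5107.02 m/s

5107.02


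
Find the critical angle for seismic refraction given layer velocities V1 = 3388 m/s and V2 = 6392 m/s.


V1/V2 = 3388/6392 = 0.530038
theta_c = arcsin(0.530038) = 32.008 degrees

32.008


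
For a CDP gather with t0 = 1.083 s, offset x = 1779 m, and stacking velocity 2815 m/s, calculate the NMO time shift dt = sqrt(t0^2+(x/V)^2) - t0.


x/Vnmo = 1779/2815 = 0.631972
(x/Vnmo)^2 = 0.399388
t0^2 = 1.172889
sqrt(1.172889 + 0.399388) = 1.253905
dt = 1.253905 - 1.083 = 0.170905

0.170905


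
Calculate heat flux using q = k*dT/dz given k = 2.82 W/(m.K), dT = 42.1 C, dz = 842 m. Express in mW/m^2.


q = k * dT / dz * 1000
= 2.82 * 42.1 / 842 * 1000
= 0.141 * 1000
= 141.0 mW/m^2

141.0


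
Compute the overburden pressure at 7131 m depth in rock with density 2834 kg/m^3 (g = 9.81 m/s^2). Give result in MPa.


P = rho * g * z / 1e6
= 2834 * 9.81 * 7131 / 1e6
= 198252781.74 / 1e6
= 198.2528 MPa

198.2528


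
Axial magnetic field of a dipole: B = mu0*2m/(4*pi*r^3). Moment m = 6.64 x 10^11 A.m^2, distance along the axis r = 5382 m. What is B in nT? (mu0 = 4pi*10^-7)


m = 6.64 x 10^11 = 664000000000 A.m^2
2m = 1328000000000 A.m^2
r^3 = 5382^3 = 155894602968
B = (4pi*10^-7) * 1328000000000 / (4*pi * 155894602968) * 1e9
= 1668814.017587 / 1959029357674.27 * 1e9
= 851.8576 nT

851.8576


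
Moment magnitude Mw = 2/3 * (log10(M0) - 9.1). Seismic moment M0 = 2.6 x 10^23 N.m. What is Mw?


log10(M0) = log10(2.6 x 10^23) = 23.415
Mw = 2/3 * (23.415 - 9.1)
= 2/3 * 14.315
= 9.54

9.54


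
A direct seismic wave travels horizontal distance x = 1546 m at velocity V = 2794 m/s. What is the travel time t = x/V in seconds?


t = x / V
= 1546 / 2794
= 0.5533 s

0.5533


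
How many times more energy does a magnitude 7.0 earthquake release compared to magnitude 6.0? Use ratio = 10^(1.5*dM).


M2 - M1 = 7.0 - 6.0 = 1.0
1.5 * 1.0 = 1.5
ratio = 10^1.5 = 31.62

31.62


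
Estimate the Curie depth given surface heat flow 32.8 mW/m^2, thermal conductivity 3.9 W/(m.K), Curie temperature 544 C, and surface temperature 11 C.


T_Curie - T_surf = 544 - 11 = 533 C
Convert q to W/m^2: 32.8 mW/m^2 = 0.0328 W/m^2
d = 533 * 3.9 / 0.0328 = 63375.0 m

63375.0


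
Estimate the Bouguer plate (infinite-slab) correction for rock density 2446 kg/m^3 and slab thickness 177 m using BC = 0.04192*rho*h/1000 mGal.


BC = 0.04192 * rho * h / 1000
= 0.04192 * 2446 * 177 / 1000
= 18.1489 mGal

18.1489


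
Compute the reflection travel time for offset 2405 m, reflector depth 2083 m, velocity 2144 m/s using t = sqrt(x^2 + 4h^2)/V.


x^2 + 4h^2 = 2405^2 + 4*2083^2 = 5784025 + 17355556 = 23139581
sqrt(23139581) = 4810.3618
t = 4810.3618 / 2144 = 2.2436 s

2.2436


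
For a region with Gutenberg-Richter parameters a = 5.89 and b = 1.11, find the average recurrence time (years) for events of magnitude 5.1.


log10(N) = 5.89 - 1.11*5.1 = 0.229
N = 10^0.229 = 1.694338
T = 1/N = 1/1.694338 = 0.5902 years

0.5902


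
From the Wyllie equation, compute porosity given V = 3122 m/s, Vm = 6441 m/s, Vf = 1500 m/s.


1/V - 1/Vm = 1/3122 - 1/6441 = 0.00016505
1/Vf - 1/Vm = 1/1500 - 1/6441 = 0.00051141
phi = 0.00016505 / 0.00051141 = 0.3227

0.3227


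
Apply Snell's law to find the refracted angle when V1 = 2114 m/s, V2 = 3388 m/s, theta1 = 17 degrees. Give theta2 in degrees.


sin(theta1) = sin(17 deg) = 0.292372
sin(theta2) = V2/V1 * sin(theta1) = 3388/2114 * 0.292372 = 0.468569
theta2 = arcsin(0.468569) = 27.9415 degrees

27.9415


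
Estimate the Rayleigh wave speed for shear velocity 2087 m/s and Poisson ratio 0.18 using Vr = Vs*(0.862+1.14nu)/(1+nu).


Numerator factor = 0.862 + 1.14*0.18 = 1.0672
Denominator = 1 + 0.18 = 1.18
Vr = 2087 * 1.0672 / 1.18 = 1887.5 m/s

1887.5


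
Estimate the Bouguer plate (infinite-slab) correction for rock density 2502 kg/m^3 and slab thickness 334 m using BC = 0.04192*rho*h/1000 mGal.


BC = 0.04192 * rho * h / 1000
= 0.04192 * 2502 * 334 / 1000
= 35.0312 mGal

35.0312


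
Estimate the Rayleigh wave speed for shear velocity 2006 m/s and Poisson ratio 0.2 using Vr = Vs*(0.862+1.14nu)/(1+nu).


Numerator factor = 0.862 + 1.14*0.2 = 1.09
Denominator = 1 + 0.2 = 1.2
Vr = 2006 * 1.09 / 1.2 = 1822.12 m/s

1822.12


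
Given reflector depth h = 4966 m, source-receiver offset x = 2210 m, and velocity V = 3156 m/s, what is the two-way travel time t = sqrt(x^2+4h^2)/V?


x^2 + 4h^2 = 2210^2 + 4*4966^2 = 4884100 + 98644624 = 103528724
sqrt(103528724) = 10174.9066
t = 10174.9066 / 3156 = 3.224 s

3.224


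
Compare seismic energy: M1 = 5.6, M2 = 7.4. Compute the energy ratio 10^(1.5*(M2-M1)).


M2 - M1 = 7.4 - 5.6 = 1.8
1.5 * 1.8 = 2.7
ratio = 10^2.7 = 501.19

501.19


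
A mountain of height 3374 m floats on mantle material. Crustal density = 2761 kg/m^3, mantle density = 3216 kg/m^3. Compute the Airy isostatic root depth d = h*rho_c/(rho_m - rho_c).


rho_m - rho_c = 3216 - 2761 = 455
d = 3374 * 2761 / 455
= 9315614 / 455
= 20473.88 m

20473.88


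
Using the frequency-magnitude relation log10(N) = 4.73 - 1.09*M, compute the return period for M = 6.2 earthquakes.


log10(N) = 4.73 - 1.09*6.2 = -2.028
N = 10^-2.028 = 0.009376
T = 1/N = 1/0.009376 = 106.6596 years

106.6596


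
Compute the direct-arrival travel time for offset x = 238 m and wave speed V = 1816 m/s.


t = x / V
= 238 / 1816
= 0.1311 s

0.1311


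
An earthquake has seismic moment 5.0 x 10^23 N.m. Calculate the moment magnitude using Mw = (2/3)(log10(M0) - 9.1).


log10(M0) = log10(5.0 x 10^23) = 23.699
Mw = 2/3 * (23.699 - 9.1)
= 2/3 * 14.599
= 9.73

9.73


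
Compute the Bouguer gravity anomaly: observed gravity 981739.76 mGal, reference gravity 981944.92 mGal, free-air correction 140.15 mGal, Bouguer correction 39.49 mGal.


BA = g_obs - g_ref + FAC - BC
= 981739.76 - 981944.92 + 140.15 - 39.49
= -104.5 mGal

-104.5


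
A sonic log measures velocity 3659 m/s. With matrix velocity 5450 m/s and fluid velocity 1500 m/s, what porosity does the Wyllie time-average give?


1/V - 1/Vm = 1/3659 - 1/5450 = 8.981e-05
1/Vf - 1/Vm = 1/1500 - 1/5450 = 0.00048318
phi = 8.981e-05 / 0.00048318 = 0.1859

0.1859


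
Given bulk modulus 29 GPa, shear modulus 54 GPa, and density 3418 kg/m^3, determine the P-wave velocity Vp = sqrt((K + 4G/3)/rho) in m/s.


First compute the effective modulus:
K + 4G/3 = 29e9 + 4*54e9/3 = 101000000000.0 Pa
Then divide by density:
101000000000.0 / 3418 = 29549444.1194 Pa/(kg/m^3)
Take the square root:
Vp = sqrt(29549444.1194) = 5435.94 m/s

5435.94


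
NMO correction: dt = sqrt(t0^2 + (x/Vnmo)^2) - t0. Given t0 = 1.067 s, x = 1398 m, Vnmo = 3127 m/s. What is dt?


x/Vnmo = 1398/3127 = 0.447074
(x/Vnmo)^2 = 0.199875
t0^2 = 1.138489
sqrt(1.138489 + 0.199875) = 1.156877
dt = 1.156877 - 1.067 = 0.089877

0.089877


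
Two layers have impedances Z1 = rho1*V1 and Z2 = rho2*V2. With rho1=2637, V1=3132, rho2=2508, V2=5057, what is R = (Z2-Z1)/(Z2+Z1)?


Z1 = 2637 * 3132 = 8259084
Z2 = 2508 * 5057 = 12682956
R = (12682956 - 8259084) / (12682956 + 8259084) = 4423872 / 20942040 = 0.2112

0.2112


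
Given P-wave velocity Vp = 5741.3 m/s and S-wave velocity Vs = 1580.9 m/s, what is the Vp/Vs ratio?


Vp/Vs = 5741.3 / 1580.9
= 3.6317

3.6317


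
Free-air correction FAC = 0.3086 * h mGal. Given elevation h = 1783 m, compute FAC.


FAC = 0.3086 * h
= 0.3086 * 1783
= 550.2338 mGal

550.2338


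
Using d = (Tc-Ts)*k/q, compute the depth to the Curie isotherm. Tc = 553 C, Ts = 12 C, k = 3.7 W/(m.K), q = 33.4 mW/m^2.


T_Curie - T_surf = 553 - 12 = 541 C
Convert q to W/m^2: 33.4 mW/m^2 = 0.0334 W/m^2
d = 541 * 3.7 / 0.0334 = 59931.14 m

59931.14


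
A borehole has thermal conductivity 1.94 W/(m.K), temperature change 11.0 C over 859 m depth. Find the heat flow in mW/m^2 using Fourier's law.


q = k * dT / dz * 1000
= 1.94 * 11.0 / 859 * 1000
= 0.024843 * 1000
= 24.8428 mW/m^2

24.8428


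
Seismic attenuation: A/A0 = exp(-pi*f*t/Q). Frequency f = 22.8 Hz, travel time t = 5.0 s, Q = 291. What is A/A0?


pi*f*t/Q = pi*22.8*5.0/291 = 1.230727
A/A0 = exp(-1.230727) = 0.29208

0.29208


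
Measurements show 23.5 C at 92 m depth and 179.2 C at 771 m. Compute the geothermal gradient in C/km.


dT = 179.2 - 23.5 = 155.7 C
dz = 771 - 92 = 679 m
gradient = dT/dz * 1000 = 155.7/679 * 1000 = 229.3078 C/km

229.3078


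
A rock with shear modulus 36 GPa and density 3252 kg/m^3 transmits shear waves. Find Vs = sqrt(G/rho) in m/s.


Convert G to Pa: G = 36e9 Pa
Compute G/rho = 36e9 / 3252 = 11070110.7011
Vs = sqrt(11070110.7011) = 3327.18 m/s

3327.18


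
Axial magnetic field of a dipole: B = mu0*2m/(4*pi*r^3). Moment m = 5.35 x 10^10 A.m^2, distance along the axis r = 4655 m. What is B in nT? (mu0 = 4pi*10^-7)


m = 5.35 x 10^10 = 53500000000 A.m^2
2m = 107000000000 A.m^2
r^3 = 4655^3 = 100869311375
B = (4pi*10^-7) * 107000000000 / (4*pi * 100869311375) * 1e9
= 134460.165574 / 1267561150353.45 * 1e9
= 106.0779 nT

106.0779


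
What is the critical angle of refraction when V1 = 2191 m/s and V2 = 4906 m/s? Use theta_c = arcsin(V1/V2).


V1/V2 = 2191/4906 = 0.446596
theta_c = arcsin(0.446596) = 26.5255 degrees

26.5255


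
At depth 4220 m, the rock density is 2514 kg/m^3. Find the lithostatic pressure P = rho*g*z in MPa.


P = rho * g * z / 1e6
= 2514 * 9.81 * 4220 / 1e6
= 104075074.8 / 1e6
= 104.0751 MPa

104.0751


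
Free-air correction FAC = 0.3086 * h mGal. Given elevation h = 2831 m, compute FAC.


FAC = 0.3086 * h
= 0.3086 * 2831
= 873.6466 mGal

873.6466


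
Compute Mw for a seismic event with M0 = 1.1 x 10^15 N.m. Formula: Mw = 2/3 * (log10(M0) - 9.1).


log10(M0) = log10(1.1 x 10^15) = 15.0414
Mw = 2/3 * (15.0414 - 9.1)
= 2/3 * 5.9414
= 3.96

3.96


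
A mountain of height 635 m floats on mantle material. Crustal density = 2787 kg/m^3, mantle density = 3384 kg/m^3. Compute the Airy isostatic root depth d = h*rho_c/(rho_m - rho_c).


rho_m - rho_c = 3384 - 2787 = 597
d = 635 * 2787 / 597
= 1769745 / 597
= 2964.4 m

2964.4


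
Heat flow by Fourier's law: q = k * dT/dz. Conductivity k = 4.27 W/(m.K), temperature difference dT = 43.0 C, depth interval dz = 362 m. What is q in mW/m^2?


q = k * dT / dz * 1000
= 4.27 * 43.0 / 362 * 1000
= 0.50721 * 1000
= 507.2099 mW/m^2

507.2099


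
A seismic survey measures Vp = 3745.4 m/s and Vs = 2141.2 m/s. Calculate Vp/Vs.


Vp/Vs = 3745.4 / 2141.2
= 1.7492

1.7492


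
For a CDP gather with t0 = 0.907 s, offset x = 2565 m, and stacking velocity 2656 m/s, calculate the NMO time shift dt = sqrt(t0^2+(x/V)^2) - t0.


x/Vnmo = 2565/2656 = 0.965738
(x/Vnmo)^2 = 0.93265
t0^2 = 0.822649
sqrt(0.822649 + 0.93265) = 1.324877
dt = 1.324877 - 0.907 = 0.417877

0.417877


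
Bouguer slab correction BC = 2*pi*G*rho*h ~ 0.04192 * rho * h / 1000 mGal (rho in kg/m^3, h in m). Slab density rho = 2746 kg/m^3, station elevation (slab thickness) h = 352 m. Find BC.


BC = 0.04192 * rho * h / 1000
= 0.04192 * 2746 * 352 / 1000
= 40.5195 mGal

40.5195


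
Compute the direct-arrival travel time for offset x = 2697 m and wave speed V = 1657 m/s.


t = x / V
= 2697 / 1657
= 1.6276 s

1.6276


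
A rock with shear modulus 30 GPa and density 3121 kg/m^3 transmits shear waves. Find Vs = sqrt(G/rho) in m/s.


Convert G to Pa: G = 30e9 Pa
Compute G/rho = 30e9 / 3121 = 9612303.7488
Vs = sqrt(9612303.7488) = 3100.37 m/s

3100.37


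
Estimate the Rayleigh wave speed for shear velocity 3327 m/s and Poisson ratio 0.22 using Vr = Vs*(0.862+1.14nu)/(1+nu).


Numerator factor = 0.862 + 1.14*0.22 = 1.1128
Denominator = 1 + 0.22 = 1.22
Vr = 3327 * 1.1128 / 1.22 = 3034.66 m/s

3034.66


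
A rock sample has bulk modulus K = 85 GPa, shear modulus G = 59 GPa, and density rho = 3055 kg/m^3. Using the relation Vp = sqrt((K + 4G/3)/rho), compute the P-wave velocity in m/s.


First compute the effective modulus:
K + 4G/3 = 85e9 + 4*59e9/3 = 163666666666.67 Pa
Then divide by density:
163666666666.67 / 3055 = 53573376.9776 Pa/(kg/m^3)
Take the square root:
Vp = sqrt(53573376.9776) = 7319.38 m/s

7319.38


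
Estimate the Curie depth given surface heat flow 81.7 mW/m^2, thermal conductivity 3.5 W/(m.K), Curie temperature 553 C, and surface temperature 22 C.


T_Curie - T_surf = 553 - 22 = 531 C
Convert q to W/m^2: 81.7 mW/m^2 = 0.0817 W/m^2
d = 531 * 3.5 / 0.0817 = 22747.86 m

22747.86


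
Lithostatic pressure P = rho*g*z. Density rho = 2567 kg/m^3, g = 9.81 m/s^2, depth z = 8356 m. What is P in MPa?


P = rho * g * z / 1e6
= 2567 * 9.81 * 8356 / 1e6
= 210423048.12 / 1e6
= 210.423 MPa

210.423


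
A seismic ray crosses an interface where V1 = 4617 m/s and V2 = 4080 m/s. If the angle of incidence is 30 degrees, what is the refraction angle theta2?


sin(theta1) = sin(30 deg) = 0.5
sin(theta2) = V2/V1 * sin(theta1) = 4080/4617 * 0.5 = 0.441845
theta2 = arcsin(0.441845) = 26.2217 degrees

26.2217


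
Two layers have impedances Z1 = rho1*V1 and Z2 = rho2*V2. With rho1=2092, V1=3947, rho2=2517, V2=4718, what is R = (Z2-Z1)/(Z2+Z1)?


Z1 = 2092 * 3947 = 8257124
Z2 = 2517 * 4718 = 11875206
R = (11875206 - 8257124) / (11875206 + 8257124) = 3618082 / 20132330 = 0.1797

0.1797


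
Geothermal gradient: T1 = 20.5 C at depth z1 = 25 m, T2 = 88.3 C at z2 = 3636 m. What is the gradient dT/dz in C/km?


dT = 88.3 - 20.5 = 67.8 C
dz = 3636 - 25 = 3611 m
gradient = dT/dz * 1000 = 67.8/3611 * 1000 = 18.776 C/km

18.776


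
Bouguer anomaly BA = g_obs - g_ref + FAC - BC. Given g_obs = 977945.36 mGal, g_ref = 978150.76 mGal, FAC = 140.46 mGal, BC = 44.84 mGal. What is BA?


BA = g_obs - g_ref + FAC - BC
= 977945.36 - 978150.76 + 140.46 - 44.84
= -109.78 mGal

-109.78


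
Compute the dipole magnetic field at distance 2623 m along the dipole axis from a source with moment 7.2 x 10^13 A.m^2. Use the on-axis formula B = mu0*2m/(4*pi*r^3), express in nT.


m = 7.2 x 10^13 = 72000000000000 A.m^2
2m = 144000000000000 A.m^2
r^3 = 2623^3 = 18046578367
B = (4pi*10^-7) * 144000000000000 / (4*pi * 18046578367) * 1e9
= 180955736.846772 / 226779992080.8 * 1e9
= 797935.1934 nT

797935.1934


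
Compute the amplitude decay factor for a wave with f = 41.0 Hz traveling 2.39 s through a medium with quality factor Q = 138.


pi*f*t/Q = pi*41.0*2.39/138 = 2.230758
A/A0 = exp(-2.230758) = 0.107447

0.107447


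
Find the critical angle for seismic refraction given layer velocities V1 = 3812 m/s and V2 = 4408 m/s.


V1/V2 = 3812/4408 = 0.864791
theta_c = arcsin(0.864791) = 59.8589 degrees

59.8589


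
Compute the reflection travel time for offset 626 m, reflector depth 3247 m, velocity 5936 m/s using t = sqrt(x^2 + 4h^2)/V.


x^2 + 4h^2 = 626^2 + 4*3247^2 = 391876 + 42172036 = 42563912
sqrt(42563912) = 6524.1024
t = 6524.1024 / 5936 = 1.0991 s

1.0991


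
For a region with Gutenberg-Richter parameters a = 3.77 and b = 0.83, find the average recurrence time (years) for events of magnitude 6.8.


log10(N) = 3.77 - 0.83*6.8 = -1.874
N = 10^-1.874 = 0.013366
T = 1/N = 1/0.013366 = 74.817 years

74.817


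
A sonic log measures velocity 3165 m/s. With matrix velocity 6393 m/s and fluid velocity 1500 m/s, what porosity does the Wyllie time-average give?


1/V - 1/Vm = 1/3165 - 1/6393 = 0.00015953
1/Vf - 1/Vm = 1/1500 - 1/6393 = 0.00051025
phi = 0.00015953 / 0.00051025 = 0.3127

0.3127


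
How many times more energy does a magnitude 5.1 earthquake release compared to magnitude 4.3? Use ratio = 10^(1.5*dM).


M2 - M1 = 5.1 - 4.3 = 0.8
1.5 * 0.8 = 1.2
ratio = 10^1.2 = 15.85

15.85


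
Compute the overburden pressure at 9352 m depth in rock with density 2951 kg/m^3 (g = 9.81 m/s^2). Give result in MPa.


P = rho * g * z / 1e6
= 2951 * 9.81 * 9352 / 1e6
= 270733947.12 / 1e6
= 270.7339 MPa

270.7339


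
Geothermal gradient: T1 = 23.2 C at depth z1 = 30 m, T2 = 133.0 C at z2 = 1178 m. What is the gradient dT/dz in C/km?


dT = 133.0 - 23.2 = 109.8 C
dz = 1178 - 30 = 1148 m
gradient = dT/dz * 1000 = 109.8/1148 * 1000 = 95.6446 C/km

95.6446


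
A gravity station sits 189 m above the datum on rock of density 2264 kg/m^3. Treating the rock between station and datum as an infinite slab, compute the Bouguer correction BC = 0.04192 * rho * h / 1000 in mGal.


BC = 0.04192 * rho * h / 1000
= 0.04192 * 2264 * 189 / 1000
= 17.9374 mGal

17.9374


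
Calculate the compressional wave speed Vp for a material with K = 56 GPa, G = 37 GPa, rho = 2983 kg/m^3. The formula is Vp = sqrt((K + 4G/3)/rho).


First compute the effective modulus:
K + 4G/3 = 56e9 + 4*37e9/3 = 105333333333.33 Pa
Then divide by density:
105333333333.33 / 2983 = 35311207.9562 Pa/(kg/m^3)
Take the square root:
Vp = sqrt(35311207.9562) = 5942.32 m/s

5942.32


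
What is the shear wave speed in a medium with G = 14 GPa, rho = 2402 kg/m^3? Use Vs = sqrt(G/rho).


Convert G to Pa: G = 14e9 Pa
Compute G/rho = 14e9 / 2402 = 5828476.2698
Vs = sqrt(5828476.2698) = 2414.22 m/s

2414.22


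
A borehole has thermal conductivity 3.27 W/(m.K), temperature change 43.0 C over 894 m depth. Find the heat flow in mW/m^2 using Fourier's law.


q = k * dT / dz * 1000
= 3.27 * 43.0 / 894 * 1000
= 0.157282 * 1000
= 157.2819 mW/m^2

157.2819


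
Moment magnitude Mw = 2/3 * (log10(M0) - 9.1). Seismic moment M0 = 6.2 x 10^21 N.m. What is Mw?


log10(M0) = log10(6.2 x 10^21) = 21.7924
Mw = 2/3 * (21.7924 - 9.1)
= 2/3 * 12.6924
= 8.46

8.46


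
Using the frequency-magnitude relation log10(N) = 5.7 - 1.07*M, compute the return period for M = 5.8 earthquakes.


log10(N) = 5.7 - 1.07*5.8 = -0.506
N = 10^-0.506 = 0.311889
T = 1/N = 1/0.311889 = 3.2063 years

3.2063


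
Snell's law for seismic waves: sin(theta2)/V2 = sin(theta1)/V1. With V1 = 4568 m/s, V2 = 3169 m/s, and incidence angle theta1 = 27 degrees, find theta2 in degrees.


sin(theta1) = sin(27 deg) = 0.45399
sin(theta2) = V2/V1 * sin(theta1) = 3169/4568 * 0.45399 = 0.314951
theta2 = arcsin(0.314951) = 18.3579 degrees

18.3579


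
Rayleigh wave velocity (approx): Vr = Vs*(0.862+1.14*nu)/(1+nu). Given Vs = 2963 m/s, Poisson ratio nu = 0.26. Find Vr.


Numerator factor = 0.862 + 1.14*0.26 = 1.1584
Denominator = 1 + 0.26 = 1.26
Vr = 2963 * 1.1584 / 1.26 = 2724.08 m/s

2724.08


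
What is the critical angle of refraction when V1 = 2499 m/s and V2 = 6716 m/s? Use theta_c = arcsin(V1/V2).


V1/V2 = 2499/6716 = 0.372096
theta_c = arcsin(0.372096) = 21.845 degrees

21.845


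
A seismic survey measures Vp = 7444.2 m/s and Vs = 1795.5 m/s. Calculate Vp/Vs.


Vp/Vs = 7444.2 / 1795.5
= 4.146

4.146


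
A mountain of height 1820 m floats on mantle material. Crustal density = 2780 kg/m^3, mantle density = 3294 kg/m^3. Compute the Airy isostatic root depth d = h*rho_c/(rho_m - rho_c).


rho_m - rho_c = 3294 - 2780 = 514
d = 1820 * 2780 / 514
= 5059600 / 514
= 9843.58 m

9843.58


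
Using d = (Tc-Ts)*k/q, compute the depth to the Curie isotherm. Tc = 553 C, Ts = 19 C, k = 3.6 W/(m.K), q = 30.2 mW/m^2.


T_Curie - T_surf = 553 - 19 = 534 C
Convert q to W/m^2: 30.2 mW/m^2 = 0.0302 W/m^2
d = 534 * 3.6 / 0.0302 = 63655.63 m

63655.63


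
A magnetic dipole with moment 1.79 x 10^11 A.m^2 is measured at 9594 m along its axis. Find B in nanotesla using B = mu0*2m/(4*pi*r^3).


m = 1.79 x 10^11 = 179000000000 A.m^2
2m = 358000000000 A.m^2
r^3 = 9594^3 = 883078156584
B = (4pi*10^-7) * 358000000000 / (4*pi * 883078156584) * 1e9
= 449876.067994 / 11097087397079.65 * 1e9
= 40.54 nT

40.54


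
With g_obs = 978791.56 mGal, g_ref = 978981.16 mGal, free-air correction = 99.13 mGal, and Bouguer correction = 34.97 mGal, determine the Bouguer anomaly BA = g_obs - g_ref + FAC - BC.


BA = g_obs - g_ref + FAC - BC
= 978791.56 - 978981.16 + 99.13 - 34.97
= -125.44 mGal

-125.44


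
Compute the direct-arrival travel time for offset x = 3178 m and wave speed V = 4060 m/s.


t = x / V
= 3178 / 4060
= 0.7828 s

0.7828


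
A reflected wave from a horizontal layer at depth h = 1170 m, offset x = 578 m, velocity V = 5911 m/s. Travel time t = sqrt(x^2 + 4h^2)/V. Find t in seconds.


x^2 + 4h^2 = 578^2 + 4*1170^2 = 334084 + 5475600 = 5809684
sqrt(5809684) = 2410.3286
t = 2410.3286 / 5911 = 0.4078 s

0.4078


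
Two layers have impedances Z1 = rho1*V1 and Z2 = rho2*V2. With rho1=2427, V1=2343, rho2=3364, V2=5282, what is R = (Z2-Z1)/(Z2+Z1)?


Z1 = 2427 * 2343 = 5686461
Z2 = 3364 * 5282 = 17768648
R = (17768648 - 5686461) / (17768648 + 5686461) = 12082187 / 23455109 = 0.5151

0.5151


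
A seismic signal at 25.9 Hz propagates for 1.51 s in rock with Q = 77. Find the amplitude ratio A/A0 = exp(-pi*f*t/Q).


pi*f*t/Q = pi*25.9*1.51/77 = 1.595643
A/A0 = exp(-1.595643) = 0.202778

0.202778


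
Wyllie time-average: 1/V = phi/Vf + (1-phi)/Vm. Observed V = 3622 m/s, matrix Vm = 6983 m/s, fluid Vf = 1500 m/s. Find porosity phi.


1/V - 1/Vm = 1/3622 - 1/6983 = 0.00013289
1/Vf - 1/Vm = 1/1500 - 1/6983 = 0.00052346
phi = 0.00013289 / 0.00052346 = 0.2539

0.2539


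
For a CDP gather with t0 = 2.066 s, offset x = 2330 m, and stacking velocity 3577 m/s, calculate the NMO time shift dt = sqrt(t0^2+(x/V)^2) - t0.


x/Vnmo = 2330/3577 = 0.651384
(x/Vnmo)^2 = 0.424301
t0^2 = 4.268356
sqrt(4.268356 + 0.424301) = 2.166254
dt = 2.166254 - 2.066 = 0.100254

0.100254


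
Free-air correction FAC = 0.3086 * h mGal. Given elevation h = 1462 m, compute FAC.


FAC = 0.3086 * h
= 0.3086 * 1462
= 451.1732 mGal

451.1732


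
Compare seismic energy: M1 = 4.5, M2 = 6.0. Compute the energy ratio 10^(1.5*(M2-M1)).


M2 - M1 = 6.0 - 4.5 = 1.5
1.5 * 1.5 = 2.25
ratio = 10^2.25 = 177.83

177.83


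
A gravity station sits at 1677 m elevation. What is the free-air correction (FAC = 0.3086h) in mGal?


FAC = 0.3086 * h
= 0.3086 * 1677
= 517.5222 mGal

517.5222


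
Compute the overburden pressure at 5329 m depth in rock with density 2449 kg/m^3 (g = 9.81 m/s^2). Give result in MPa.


P = rho * g * z / 1e6
= 2449 * 9.81 * 5329 / 1e6
= 128027573.01 / 1e6
= 128.0276 MPa

128.0276


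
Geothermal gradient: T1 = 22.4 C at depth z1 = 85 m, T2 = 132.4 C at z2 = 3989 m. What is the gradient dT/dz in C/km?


dT = 132.4 - 22.4 = 110.0 C
dz = 3989 - 85 = 3904 m
gradient = dT/dz * 1000 = 110.0/3904 * 1000 = 28.1762 C/km

28.1762


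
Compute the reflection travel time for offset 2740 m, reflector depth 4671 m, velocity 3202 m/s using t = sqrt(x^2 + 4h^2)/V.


x^2 + 4h^2 = 2740^2 + 4*4671^2 = 7507600 + 87272964 = 94780564
sqrt(94780564) = 9735.531
t = 9735.531 / 3202 = 3.0405 s

3.0405


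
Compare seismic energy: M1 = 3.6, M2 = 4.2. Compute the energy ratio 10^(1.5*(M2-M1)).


M2 - M1 = 4.2 - 3.6 = 0.6
1.5 * 0.6 = 0.9
ratio = 10^0.9 = 7.94

7.94


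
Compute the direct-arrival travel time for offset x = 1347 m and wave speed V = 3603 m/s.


t = x / V
= 1347 / 3603
= 0.3739 s

0.3739


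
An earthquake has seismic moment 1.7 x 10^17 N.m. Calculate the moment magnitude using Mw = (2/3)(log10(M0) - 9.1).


log10(M0) = log10(1.7 x 10^17) = 17.2304
Mw = 2/3 * (17.2304 - 9.1)
= 2/3 * 8.1304
= 5.42

5.42


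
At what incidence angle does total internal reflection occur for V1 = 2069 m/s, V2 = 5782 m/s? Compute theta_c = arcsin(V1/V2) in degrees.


V1/V2 = 2069/5782 = 0.357835
theta_c = arcsin(0.357835) = 20.9673 degrees

20.9673


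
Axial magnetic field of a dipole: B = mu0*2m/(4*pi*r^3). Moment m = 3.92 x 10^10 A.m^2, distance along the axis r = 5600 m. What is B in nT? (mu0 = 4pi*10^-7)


m = 3.92 x 10^10 = 39200000000 A.m^2
2m = 78400000000 A.m^2
r^3 = 5600^3 = 175616000000
B = (4pi*10^-7) * 78400000000 / (4*pi * 175616000000) * 1e9
= 98520.345617 / 2206855741811.3 * 1e9
= 44.6429 nT

44.6429


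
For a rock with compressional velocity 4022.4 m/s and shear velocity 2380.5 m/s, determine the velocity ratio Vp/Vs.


Vp/Vs = 4022.4 / 2380.5
= 1.6897

1.6897


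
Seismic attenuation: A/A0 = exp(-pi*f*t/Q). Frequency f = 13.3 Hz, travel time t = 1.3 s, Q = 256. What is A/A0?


pi*f*t/Q = pi*13.3*1.3/256 = 0.21218
A/A0 = exp(-0.21218) = 0.808819

0.808819


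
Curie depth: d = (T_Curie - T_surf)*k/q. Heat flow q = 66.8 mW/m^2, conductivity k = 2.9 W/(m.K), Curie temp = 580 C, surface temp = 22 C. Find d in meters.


T_Curie - T_surf = 580 - 22 = 558 C
Convert q to W/m^2: 66.8 mW/m^2 = 0.0668 W/m^2
d = 558 * 2.9 / 0.0668 = 24224.55 m

24224.55


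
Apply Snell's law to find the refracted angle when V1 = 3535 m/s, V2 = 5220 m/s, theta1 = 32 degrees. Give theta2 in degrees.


sin(theta1) = sin(32 deg) = 0.529919
sin(theta2) = V2/V1 * sin(theta1) = 5220/3535 * 0.529919 = 0.782512
theta2 = arcsin(0.782512) = 51.4911 degrees

51.4911


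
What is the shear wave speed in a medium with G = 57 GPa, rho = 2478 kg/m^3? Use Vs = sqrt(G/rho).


Convert G to Pa: G = 57e9 Pa
Compute G/rho = 57e9 / 2478 = 23002421.3075
Vs = sqrt(23002421.3075) = 4796.08 m/s

4796.08


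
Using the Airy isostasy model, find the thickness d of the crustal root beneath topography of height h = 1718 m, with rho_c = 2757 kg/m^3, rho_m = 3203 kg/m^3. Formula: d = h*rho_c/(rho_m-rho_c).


rho_m - rho_c = 3203 - 2757 = 446
d = 1718 * 2757 / 446
= 4736526 / 446
= 10620.01 m

10620.01


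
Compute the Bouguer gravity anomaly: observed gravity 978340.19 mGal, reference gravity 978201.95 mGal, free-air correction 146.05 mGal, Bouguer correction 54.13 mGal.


BA = g_obs - g_ref + FAC - BC
= 978340.19 - 978201.95 + 146.05 - 54.13
= 230.16 mGal

230.16


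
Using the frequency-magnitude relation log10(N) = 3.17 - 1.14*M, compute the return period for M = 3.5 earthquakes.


log10(N) = 3.17 - 1.14*3.5 = -0.82
N = 10^-0.82 = 0.151356
T = 1/N = 1/0.151356 = 6.6069 years

6.6069


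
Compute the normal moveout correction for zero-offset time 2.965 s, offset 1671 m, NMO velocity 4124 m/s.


x/Vnmo = 1671/4124 = 0.405189
(x/Vnmo)^2 = 0.164178
t0^2 = 8.791225
sqrt(8.791225 + 0.164178) = 2.992558
dt = 2.992558 - 2.965 = 0.027558

0.027558


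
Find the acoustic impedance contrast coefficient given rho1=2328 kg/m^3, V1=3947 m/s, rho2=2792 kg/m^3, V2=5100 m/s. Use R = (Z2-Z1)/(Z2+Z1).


Z1 = 2328 * 3947 = 9188616
Z2 = 2792 * 5100 = 14239200
R = (14239200 - 9188616) / (14239200 + 9188616) = 5050584 / 23427816 = 0.2156

0.2156


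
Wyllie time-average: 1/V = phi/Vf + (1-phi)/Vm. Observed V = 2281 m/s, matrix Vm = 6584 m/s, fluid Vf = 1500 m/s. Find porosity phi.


1/V - 1/Vm = 1/2281 - 1/6584 = 0.00028652
1/Vf - 1/Vm = 1/1500 - 1/6584 = 0.00051478
phi = 0.00028652 / 0.00051478 = 0.5566

0.5566


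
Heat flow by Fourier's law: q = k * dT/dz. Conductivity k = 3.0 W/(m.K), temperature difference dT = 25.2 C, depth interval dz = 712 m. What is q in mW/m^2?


q = k * dT / dz * 1000
= 3.0 * 25.2 / 712 * 1000
= 0.10618 * 1000
= 106.1798 mW/m^2

106.1798


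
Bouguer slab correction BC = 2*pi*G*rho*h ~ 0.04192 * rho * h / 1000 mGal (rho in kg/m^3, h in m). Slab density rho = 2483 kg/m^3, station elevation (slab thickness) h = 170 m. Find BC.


BC = 0.04192 * rho * h / 1000
= 0.04192 * 2483 * 170 / 1000
= 17.6949 mGal

17.6949


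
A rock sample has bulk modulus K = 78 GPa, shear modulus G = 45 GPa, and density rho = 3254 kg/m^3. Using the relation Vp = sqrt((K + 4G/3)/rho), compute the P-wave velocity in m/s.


First compute the effective modulus:
K + 4G/3 = 78e9 + 4*45e9/3 = 138000000000.0 Pa
Then divide by density:
138000000000.0 / 3254 = 42409342.3479 Pa/(kg/m^3)
Take the square root:
Vp = sqrt(42409342.3479) = 6512.25 m/s

6512.25


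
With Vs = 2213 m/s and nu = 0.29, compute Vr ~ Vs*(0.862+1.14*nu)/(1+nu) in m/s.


Numerator factor = 0.862 + 1.14*0.29 = 1.1926
Denominator = 1 + 0.29 = 1.29
Vr = 2213 * 1.1926 / 1.29 = 2045.91 m/s

2045.91


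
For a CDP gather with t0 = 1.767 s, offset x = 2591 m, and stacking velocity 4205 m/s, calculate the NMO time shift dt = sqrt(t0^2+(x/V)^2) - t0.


x/Vnmo = 2591/4205 = 0.616171
(x/Vnmo)^2 = 0.379667
t0^2 = 3.122289
sqrt(3.122289 + 0.379667) = 1.871351
dt = 1.871351 - 1.767 = 0.104351

0.104351


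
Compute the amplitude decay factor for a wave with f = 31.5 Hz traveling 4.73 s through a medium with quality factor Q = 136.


pi*f*t/Q = pi*31.5*4.73/136 = 3.441776
A/A0 = exp(-3.441776) = 0.032008

0.032008


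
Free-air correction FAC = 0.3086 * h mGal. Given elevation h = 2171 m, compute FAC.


FAC = 0.3086 * h
= 0.3086 * 2171
= 669.9706 mGal

669.9706


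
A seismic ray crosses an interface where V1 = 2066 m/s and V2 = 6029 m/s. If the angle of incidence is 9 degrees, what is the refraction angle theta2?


sin(theta1) = sin(9 deg) = 0.156434
sin(theta2) = V2/V1 * sin(theta1) = 6029/2066 * 0.156434 = 0.456507
theta2 = arcsin(0.456507) = 27.1619 degrees

27.1619


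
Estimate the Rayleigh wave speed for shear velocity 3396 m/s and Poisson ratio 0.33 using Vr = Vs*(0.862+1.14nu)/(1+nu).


Numerator factor = 0.862 + 1.14*0.33 = 1.2382
Denominator = 1 + 0.33 = 1.33
Vr = 3396 * 1.2382 / 1.33 = 3161.6 m/s

3161.6


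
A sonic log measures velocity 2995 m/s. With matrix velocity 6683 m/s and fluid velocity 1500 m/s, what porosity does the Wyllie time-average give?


1/V - 1/Vm = 1/2995 - 1/6683 = 0.00018426
1/Vf - 1/Vm = 1/1500 - 1/6683 = 0.00051703
phi = 0.00018426 / 0.00051703 = 0.3564

0.3564


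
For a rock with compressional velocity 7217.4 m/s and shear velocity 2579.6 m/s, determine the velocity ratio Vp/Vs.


Vp/Vs = 7217.4 / 2579.6
= 2.7979

2.7979


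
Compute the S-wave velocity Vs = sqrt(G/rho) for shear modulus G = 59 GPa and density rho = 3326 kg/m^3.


Convert G to Pa: G = 59e9 Pa
Compute G/rho = 59e9 / 3326 = 17739025.8569
Vs = sqrt(17739025.8569) = 4211.77 m/s

4211.77


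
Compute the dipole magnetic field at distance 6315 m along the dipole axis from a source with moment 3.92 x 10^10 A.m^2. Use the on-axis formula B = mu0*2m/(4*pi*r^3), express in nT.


m = 3.92 x 10^10 = 39200000000 A.m^2
2m = 78400000000 A.m^2
r^3 = 6315^3 = 251837305875
B = (4pi*10^-7) * 78400000000 / (4*pi * 251837305875) * 1e9
= 98520.345617 / 3164680920146.98 * 1e9
= 31.1312 nT

31.1312


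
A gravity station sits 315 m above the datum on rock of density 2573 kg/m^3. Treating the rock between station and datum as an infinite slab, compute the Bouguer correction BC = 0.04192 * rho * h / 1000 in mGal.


BC = 0.04192 * rho * h / 1000
= 0.04192 * 2573 * 315 / 1000
= 33.976 mGal

33.976


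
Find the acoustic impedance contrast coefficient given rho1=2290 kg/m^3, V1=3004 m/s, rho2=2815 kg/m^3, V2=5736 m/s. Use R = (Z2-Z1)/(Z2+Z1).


Z1 = 2290 * 3004 = 6879160
Z2 = 2815 * 5736 = 16146840
R = (16146840 - 6879160) / (16146840 + 6879160) = 9267680 / 23026000 = 0.4025

0.4025


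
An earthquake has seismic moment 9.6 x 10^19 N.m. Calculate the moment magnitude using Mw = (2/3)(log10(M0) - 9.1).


log10(M0) = log10(9.6 x 10^19) = 19.9823
Mw = 2/3 * (19.9823 - 9.1)
= 2/3 * 10.8823
= 7.25

7.25


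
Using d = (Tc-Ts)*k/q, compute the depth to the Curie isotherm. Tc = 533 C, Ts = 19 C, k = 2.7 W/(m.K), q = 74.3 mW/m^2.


T_Curie - T_surf = 533 - 19 = 514 C
Convert q to W/m^2: 74.3 mW/m^2 = 0.0743 W/m^2
d = 514 * 2.7 / 0.0743 = 18678.33 m

18678.33


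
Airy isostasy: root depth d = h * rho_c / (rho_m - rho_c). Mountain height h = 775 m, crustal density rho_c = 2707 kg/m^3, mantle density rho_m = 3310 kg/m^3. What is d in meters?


rho_m - rho_c = 3310 - 2707 = 603
d = 775 * 2707 / 603
= 2097925 / 603
= 3479.15 m

3479.15


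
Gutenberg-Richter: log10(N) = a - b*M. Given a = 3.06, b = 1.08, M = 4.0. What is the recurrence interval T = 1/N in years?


log10(N) = 3.06 - 1.08*4.0 = -1.26
N = 10^-1.26 = 0.054954
T = 1/N = 1/0.054954 = 18.197 years

18.197


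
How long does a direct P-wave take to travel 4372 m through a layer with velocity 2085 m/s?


t = x / V
= 4372 / 2085
= 2.0969 s

2.0969


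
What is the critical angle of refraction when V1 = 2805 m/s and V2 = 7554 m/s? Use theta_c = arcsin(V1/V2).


V1/V2 = 2805/7554 = 0.371326
theta_c = arcsin(0.371326) = 21.7974 degrees

21.7974


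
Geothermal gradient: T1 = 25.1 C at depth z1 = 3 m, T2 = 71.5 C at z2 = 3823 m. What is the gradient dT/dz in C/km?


dT = 71.5 - 25.1 = 46.4 C
dz = 3823 - 3 = 3820 m
gradient = dT/dz * 1000 = 46.4/3820 * 1000 = 12.1466 C/km

12.1466


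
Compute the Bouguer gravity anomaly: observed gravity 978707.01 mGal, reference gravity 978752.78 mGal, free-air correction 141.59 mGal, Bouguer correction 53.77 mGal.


BA = g_obs - g_ref + FAC - BC
= 978707.01 - 978752.78 + 141.59 - 53.77
= 42.05 mGal

42.05


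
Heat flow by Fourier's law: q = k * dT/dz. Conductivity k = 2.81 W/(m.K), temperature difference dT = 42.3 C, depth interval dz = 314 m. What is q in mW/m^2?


q = k * dT / dz * 1000
= 2.81 * 42.3 / 314 * 1000
= 0.378545 * 1000
= 378.5446 mW/m^2

378.5446


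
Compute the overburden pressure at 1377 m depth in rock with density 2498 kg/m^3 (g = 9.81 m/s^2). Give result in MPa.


P = rho * g * z / 1e6
= 2498 * 9.81 * 1377 / 1e6
= 33743908.26 / 1e6
= 33.7439 MPa

33.7439


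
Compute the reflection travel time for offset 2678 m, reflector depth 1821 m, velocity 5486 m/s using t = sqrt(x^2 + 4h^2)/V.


x^2 + 4h^2 = 2678^2 + 4*1821^2 = 7171684 + 13264164 = 20435848
sqrt(20435848) = 4520.6026
t = 4520.6026 / 5486 = 0.824 s

0.824


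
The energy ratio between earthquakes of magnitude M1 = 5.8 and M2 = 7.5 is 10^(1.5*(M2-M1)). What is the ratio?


M2 - M1 = 7.5 - 5.8 = 1.7
1.5 * 1.7 = 2.55
ratio = 10^2.55 = 354.81

354.81


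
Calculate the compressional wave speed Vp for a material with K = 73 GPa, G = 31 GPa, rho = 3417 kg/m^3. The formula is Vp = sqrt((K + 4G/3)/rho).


First compute the effective modulus:
K + 4G/3 = 73e9 + 4*31e9/3 = 114333333333.33 Pa
Then divide by density:
114333333333.33 / 3417 = 33460150.2292 Pa/(kg/m^3)
Take the square root:
Vp = sqrt(33460150.2292) = 5784.47 m/s

5784.47


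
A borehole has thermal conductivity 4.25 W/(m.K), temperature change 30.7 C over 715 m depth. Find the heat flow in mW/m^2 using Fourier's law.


q = k * dT / dz * 1000
= 4.25 * 30.7 / 715 * 1000
= 0.182483 * 1000
= 182.4825 mW/m^2

182.4825


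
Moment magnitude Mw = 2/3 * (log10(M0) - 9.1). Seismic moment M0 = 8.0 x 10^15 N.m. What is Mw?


log10(M0) = log10(8.0 x 10^15) = 15.9031
Mw = 2/3 * (15.9031 - 9.1)
= 2/3 * 6.8031
= 4.54

4.54


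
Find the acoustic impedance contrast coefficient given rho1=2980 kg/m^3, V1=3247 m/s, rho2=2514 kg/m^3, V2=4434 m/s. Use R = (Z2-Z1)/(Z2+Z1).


Z1 = 2980 * 3247 = 9676060
Z2 = 2514 * 4434 = 11147076
R = (11147076 - 9676060) / (11147076 + 9676060) = 1471016 / 20823136 = 0.0706

0.0706


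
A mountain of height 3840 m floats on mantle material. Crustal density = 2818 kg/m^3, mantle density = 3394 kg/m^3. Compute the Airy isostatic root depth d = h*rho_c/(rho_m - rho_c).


rho_m - rho_c = 3394 - 2818 = 576
d = 3840 * 2818 / 576
= 10821120 / 576
= 18786.67 m

18786.67
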